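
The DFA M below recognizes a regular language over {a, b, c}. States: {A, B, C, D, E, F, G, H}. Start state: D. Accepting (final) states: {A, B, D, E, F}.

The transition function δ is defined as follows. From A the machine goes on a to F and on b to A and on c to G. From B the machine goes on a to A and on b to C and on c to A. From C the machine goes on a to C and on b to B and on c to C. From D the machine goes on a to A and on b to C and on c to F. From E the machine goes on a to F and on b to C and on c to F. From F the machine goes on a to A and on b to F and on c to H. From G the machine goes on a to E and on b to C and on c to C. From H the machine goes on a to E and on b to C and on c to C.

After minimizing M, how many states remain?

Every state is reachable, so we keep all 8.
P0 = {A,B,D,E,F} | {C,G,H}.
Split {A,B,D,E,F} by δ(·,b) → {B,D,E} and {A,F}.
On input a, block {C,G,H} splits into {G,H} and {C}.
The partition is now stable with 4 blocks: {B,D,E} | {G,H} | {A,F} | {C}.

4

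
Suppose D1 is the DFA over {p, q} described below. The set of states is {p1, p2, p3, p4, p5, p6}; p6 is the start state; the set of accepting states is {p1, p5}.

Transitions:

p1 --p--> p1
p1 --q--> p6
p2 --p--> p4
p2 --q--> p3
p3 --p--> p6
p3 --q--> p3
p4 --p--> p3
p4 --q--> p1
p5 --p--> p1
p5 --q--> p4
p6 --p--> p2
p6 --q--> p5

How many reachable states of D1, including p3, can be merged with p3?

2

Start with accepting vs non-accepting: {p1,p5} | {p2,p3,p4,p6}.
Refine {p2,p3,p4,p6} on symbol q: members go to different blocks, giving {p2,p3} and {p4,p6}.
The partition is now stable with 3 blocks: {p1,p5} | {p2,p3} | {p4,p6}.
State p3 belongs to the block {p2,p3}, which has 2 states.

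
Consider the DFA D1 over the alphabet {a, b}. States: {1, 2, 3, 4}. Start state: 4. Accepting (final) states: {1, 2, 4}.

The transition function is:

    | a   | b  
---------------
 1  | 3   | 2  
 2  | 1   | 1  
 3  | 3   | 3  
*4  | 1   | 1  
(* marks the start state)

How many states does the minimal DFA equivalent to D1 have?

3

All states are reachable from the start state.
P0 = {1,2,4} | {3}.
On input a, block {1,2,4} splits into {2,4} and {1}.
Stable partition: {2,4} | {3} | {1} — 3 equivalence classes.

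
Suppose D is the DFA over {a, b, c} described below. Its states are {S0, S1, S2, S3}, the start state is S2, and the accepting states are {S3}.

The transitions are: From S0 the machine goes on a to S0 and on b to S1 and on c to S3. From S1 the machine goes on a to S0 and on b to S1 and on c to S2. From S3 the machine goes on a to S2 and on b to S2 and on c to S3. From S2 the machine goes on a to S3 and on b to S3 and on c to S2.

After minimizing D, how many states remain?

States {S0,S1} cannot be reached from the start state, so discard them.
P0 = {S3} | {S2}.
No further refinement is possible. Final partition (2 blocks): {S3} | {S2}.

2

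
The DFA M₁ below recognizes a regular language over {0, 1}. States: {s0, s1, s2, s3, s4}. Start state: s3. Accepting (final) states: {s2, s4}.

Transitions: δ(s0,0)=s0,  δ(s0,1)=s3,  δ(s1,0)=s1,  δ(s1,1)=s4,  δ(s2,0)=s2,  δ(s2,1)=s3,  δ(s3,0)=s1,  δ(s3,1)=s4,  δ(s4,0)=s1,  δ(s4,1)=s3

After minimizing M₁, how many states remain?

2

First remove the unreachable states {s0,s2}; 3 states remain.
Initial partition by acceptance: {s4} | {s1,s3}.
Stable partition: {s4} | {s1,s3} — 2 equivalence classes.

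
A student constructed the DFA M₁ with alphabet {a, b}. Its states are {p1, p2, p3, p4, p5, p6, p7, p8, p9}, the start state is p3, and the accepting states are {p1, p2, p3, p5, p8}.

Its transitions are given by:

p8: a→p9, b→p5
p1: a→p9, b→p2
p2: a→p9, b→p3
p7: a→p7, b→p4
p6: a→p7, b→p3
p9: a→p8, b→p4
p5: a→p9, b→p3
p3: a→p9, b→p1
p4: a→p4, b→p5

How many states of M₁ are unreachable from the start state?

Starting at p3 and following transitions, the reachable set is {p1, p2, p3, p4, p5, p8, p9}. That leaves p6, p7 unreachable — 2 in total.

2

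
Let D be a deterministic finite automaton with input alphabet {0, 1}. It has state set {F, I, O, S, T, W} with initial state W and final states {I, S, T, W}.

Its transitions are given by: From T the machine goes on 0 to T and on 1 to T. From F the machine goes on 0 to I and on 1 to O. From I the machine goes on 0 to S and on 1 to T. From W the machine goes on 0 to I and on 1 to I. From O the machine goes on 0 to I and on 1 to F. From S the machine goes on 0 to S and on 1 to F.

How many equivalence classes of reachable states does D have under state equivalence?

All states are reachable from the start state.
Start with accepting vs non-accepting: {I,S,T,W} | {F,O}.
Refine {I,S,T,W} on symbol 1: members go to different blocks, giving {I,T,W} and {S}.
Refine {I,T,W} on symbol 0: members go to different blocks, giving {T,W} and {I}.
Refine {T,W} on symbol 0: members go to different blocks, giving {T} and {W}.
Stable partition: {T} | {F,O} | {S} | {I} | {W} — 5 equivalence classes.

5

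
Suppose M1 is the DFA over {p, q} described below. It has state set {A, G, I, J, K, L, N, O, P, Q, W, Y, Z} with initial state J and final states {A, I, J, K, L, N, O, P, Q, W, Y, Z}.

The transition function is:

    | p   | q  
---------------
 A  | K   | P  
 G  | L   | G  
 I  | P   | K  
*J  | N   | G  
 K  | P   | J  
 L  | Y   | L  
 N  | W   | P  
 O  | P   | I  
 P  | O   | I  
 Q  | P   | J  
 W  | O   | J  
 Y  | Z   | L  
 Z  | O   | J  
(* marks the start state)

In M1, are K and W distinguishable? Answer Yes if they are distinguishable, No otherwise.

No

States {A,Q} cannot be reached from the start state, so discard them.
Initial partition by acceptance: {I,J,K,L,N,O,P,W,Y,Z} | {G}.
On input q, block {I,J,K,L,N,O,P,W,Y,Z} splits into {I,K,L,N,O,P,W,Y,Z} and {J}.
On input q, block {I,K,L,N,O,P,W,Y,Z} splits into {I,L,N,O,P,Y} and {K,W,Z}.
On input p, block {I,L,N,O,P,Y} splits into {I,L,O,P} and {N,Y}.
Split {I,L,O,P} by δ(·,p) → {I,O,P} and {L}.
Split {I,O,P} by δ(·,q) → {O,P} and {I}.
On input q, block {N,Y} splits into {Y} and {N}.
The partition is now stable with 8 blocks: {O,P} | {G} | {J} | {K,W,Z} | {Y} | {L} | {I} | {N}.
K and W lie in the same block of the stable partition, so they are equivalent — no string distinguishes them.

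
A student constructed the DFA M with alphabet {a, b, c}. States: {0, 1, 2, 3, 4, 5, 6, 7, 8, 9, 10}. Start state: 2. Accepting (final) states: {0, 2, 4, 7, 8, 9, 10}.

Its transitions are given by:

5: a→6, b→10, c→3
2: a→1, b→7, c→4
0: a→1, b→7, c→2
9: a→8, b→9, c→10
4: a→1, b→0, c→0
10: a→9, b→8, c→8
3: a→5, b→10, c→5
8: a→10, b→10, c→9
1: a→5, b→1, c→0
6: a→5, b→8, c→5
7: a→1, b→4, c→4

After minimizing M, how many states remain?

All states are reachable from the start state.
P0 = {0,2,4,7,8,9,10} | {1,3,5,6}.
Split {0,2,4,7,8,9,10} by δ(·,a) → {0,2,4,7} and {8,9,10}.
Refine {1,3,5,6} on symbol b: members go to different blocks, giving {3,5,6} and {1}.
Stable partition: {0,2,4,7} | {3,5,6} | {8,9,10} | {1} — 4 equivalence classes.

4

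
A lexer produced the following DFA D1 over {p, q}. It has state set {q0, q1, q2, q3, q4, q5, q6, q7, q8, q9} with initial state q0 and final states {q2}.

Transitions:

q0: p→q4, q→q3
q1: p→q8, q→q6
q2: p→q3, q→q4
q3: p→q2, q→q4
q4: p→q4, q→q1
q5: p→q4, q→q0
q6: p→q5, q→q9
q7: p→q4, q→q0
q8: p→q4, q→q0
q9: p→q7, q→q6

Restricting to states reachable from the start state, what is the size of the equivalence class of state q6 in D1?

3

Start with accepting vs non-accepting: {q2} | {q0,q1,q3,q4,q5,q6,q7,q8,q9}.
Refine {q0,q1,q3,q4,q5,q6,q7,q8,q9} on symbol p: members go to different blocks, giving {q0,q1,q4,q5,q6,q7,q8,q9} and {q3}.
Refine {q0,q1,q4,q5,q6,q7,q8,q9} on symbol q: members go to different blocks, giving {q1,q4,q5,q6,q7,q8,q9} and {q0}.
Refine {q1,q4,q5,q6,q7,q8,q9} on symbol q: members go to different blocks, giving {q1,q4,q6,q9} and {q5,q7,q8}.
Split {q1,q4,q6,q9} by δ(·,p) → {q1,q6,q9} and {q4}.
Stable partition: {q2} | {q1,q6,q9} | {q3} | {q0} | {q5,q7,q8} | {q4} — 6 equivalence classes.
The equivalence class containing q6 is {q1,q6,q9}, of size 3.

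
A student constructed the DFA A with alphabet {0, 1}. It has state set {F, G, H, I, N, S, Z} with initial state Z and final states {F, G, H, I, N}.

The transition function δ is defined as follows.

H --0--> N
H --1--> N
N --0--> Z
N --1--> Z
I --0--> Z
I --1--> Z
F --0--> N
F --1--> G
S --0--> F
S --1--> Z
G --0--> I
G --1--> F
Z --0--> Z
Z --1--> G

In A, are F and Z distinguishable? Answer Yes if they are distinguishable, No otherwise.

Yes

First remove the unreachable states {H,S}; 5 states remain.
P0 = {F,G,I,N} | {Z}.
Refine {F,G,I,N} on symbol 0: members go to different blocks, giving {I,N} and {F,G}.
Stable partition: {I,N} | {Z} | {F,G} — 3 equivalence classes.
F and Z end up in different blocks, so they are distinguishable. For instance, the string 'ε' is accepted from only F.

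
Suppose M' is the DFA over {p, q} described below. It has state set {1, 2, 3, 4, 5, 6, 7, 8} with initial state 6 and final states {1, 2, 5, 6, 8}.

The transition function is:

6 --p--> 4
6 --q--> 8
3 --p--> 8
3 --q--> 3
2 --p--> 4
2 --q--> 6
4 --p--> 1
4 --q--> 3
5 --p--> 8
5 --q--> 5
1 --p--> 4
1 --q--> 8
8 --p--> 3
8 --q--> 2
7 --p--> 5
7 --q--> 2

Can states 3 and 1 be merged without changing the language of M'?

Reachable states from the start: {1,2,3,4,6,8}. Unreachable: {5,7} — drop them.
Initial partition by acceptance: {1,2,6,8} | {3,4}.
No further refinement is possible. Final partition (2 blocks): {1,2,6,8} | {3,4}.
3 and 1 end up in different blocks, so they are distinguishable. For instance, the string 'ε' is accepted from only 1.

No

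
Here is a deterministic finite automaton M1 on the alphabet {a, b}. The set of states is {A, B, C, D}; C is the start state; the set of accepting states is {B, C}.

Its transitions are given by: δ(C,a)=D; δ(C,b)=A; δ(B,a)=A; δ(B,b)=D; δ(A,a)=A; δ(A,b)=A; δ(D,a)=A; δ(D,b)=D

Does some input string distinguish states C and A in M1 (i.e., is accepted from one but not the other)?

Yes

First remove the unreachable states {B}; 3 states remain.
Initial partition by acceptance: {C} | {A,D}.
The partition is now stable with 2 blocks: {C} | {A,D}.
C and A end up in different blocks, so they are distinguishable. For instance, the string 'ε' is accepted from only C.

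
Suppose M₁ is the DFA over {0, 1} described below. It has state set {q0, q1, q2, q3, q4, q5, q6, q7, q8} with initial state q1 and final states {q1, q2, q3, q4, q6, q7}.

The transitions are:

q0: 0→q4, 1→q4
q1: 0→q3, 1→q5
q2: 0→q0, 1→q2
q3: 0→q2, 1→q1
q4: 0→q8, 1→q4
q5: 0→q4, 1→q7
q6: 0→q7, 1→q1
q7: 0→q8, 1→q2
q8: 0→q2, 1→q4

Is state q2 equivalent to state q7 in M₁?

Reachable states from the start: {q0,q1,q2,q3,q4,q5,q7,q8}. Unreachable: {q6} — drop them.
Initial partition by acceptance: {q1,q2,q3,q4,q7} | {q0,q5,q8}.
Split {q1,q2,q3,q4,q7} by δ(·,0) → {q2,q4,q7} and {q1,q3}.
Refine {q1,q3} on symbol 0: members go to different blocks, giving {q1} and {q3}.
No further refinement is possible. Final partition (4 blocks): {q2,q4,q7} | {q0,q5,q8} | {q1} | {q3}.
q2 and q7 lie in the same block of the stable partition, so they are equivalent — no string distinguishes them.

Yes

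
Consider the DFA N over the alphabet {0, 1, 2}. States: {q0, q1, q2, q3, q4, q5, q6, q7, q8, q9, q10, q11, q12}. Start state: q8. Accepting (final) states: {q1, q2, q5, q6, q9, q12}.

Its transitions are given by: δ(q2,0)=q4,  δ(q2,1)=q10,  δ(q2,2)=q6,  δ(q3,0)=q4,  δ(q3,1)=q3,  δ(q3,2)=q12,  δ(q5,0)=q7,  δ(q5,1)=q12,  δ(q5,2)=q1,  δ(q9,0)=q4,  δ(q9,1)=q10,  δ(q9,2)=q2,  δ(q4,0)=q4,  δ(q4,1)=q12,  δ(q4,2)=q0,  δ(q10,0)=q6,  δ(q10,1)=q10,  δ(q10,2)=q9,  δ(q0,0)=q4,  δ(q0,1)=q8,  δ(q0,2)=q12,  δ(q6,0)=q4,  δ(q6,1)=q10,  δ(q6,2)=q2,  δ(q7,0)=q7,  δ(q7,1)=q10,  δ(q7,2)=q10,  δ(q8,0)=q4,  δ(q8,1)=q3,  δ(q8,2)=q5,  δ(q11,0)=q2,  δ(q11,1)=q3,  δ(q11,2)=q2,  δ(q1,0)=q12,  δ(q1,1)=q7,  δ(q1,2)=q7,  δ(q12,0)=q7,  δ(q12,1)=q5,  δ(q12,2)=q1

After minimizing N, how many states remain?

States {q11} cannot be reached from the start state, so discard them.
Initial partition by acceptance: {q1,q2,q5,q6,q9,q12} | {q0,q3,q4,q7,q8,q10}.
Refine {q1,q2,q5,q6,q9,q12} on symbol 0: members go to different blocks, giving {q2,q5,q6,q9,q12} and {q1}.
Split {q2,q5,q6,q9,q12} by δ(·,1) → {q2,q6,q9} and {q5,q12}.
Split {q0,q3,q4,q7,q8,q10} by δ(·,0) → {q0,q3,q4,q7,q8} and {q10}.
On input 1, block {q0,q3,q4,q7,q8} splits into {q0,q3,q8} and {q4} and {q7}.
No further refinement is possible. Final partition (7 blocks): {q2,q6,q9} | {q0,q3,q8} | {q1} | {q5,q12} | {q10} | {q4} | {q7}.

7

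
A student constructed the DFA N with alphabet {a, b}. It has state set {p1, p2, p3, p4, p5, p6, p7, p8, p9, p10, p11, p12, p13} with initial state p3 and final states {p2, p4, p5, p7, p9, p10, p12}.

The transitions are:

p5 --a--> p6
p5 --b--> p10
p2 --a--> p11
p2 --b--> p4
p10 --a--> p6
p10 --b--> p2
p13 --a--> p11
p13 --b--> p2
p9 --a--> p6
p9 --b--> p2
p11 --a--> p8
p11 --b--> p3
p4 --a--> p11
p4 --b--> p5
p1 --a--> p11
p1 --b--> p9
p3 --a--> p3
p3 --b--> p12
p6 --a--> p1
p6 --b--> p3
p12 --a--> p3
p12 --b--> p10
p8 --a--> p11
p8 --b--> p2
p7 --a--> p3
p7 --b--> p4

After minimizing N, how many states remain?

States {p7,p13} cannot be reached from the start state, so discard them.
Initial partition by acceptance: {p2,p4,p5,p9,p10,p12} | {p1,p3,p6,p8,p11}.
On input b, block {p1,p3,p6,p8,p11} splits into {p1,p3,p8} and {p6,p11}.
On input a, block {p2,p4,p5,p9,p10,p12} splits into {p2,p4,p5,p9,p10} and {p12}.
Split {p1,p3,p8} by δ(·,a) → {p1,p8} and {p3}.
The partition is now stable with 5 blocks: {p2,p4,p5,p9,p10} | {p1,p8} | {p6,p11} | {p12} | {p3}.

5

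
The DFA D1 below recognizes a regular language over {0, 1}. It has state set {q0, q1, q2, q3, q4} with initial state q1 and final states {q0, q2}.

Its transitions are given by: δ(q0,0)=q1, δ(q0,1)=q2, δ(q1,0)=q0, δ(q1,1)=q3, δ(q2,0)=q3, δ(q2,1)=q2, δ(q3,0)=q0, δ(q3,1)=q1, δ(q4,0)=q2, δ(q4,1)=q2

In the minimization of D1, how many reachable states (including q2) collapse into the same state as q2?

States {q4} cannot be reached from the start state, so discard them.
Initial partition by acceptance: {q0,q2} | {q1,q3}.
No further refinement is possible. Final partition (2 blocks): {q0,q2} | {q1,q3}.
The equivalence class containing q2 is {q0,q2}, of size 2.

2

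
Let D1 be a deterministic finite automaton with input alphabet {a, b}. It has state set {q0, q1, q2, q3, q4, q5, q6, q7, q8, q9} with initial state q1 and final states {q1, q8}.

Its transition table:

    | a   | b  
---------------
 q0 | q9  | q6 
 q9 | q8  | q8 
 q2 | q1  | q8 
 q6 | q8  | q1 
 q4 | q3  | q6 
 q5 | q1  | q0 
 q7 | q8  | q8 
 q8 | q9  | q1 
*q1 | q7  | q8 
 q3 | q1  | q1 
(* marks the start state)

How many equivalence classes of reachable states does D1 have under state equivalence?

2

First remove the unreachable states {q0,q2,q3,q4,q5,q6}; 4 states remain.
Initial partition by acceptance: {q1,q8} | {q7,q9}.
The partition is now stable with 2 blocks: {q1,q8} | {q7,q9}.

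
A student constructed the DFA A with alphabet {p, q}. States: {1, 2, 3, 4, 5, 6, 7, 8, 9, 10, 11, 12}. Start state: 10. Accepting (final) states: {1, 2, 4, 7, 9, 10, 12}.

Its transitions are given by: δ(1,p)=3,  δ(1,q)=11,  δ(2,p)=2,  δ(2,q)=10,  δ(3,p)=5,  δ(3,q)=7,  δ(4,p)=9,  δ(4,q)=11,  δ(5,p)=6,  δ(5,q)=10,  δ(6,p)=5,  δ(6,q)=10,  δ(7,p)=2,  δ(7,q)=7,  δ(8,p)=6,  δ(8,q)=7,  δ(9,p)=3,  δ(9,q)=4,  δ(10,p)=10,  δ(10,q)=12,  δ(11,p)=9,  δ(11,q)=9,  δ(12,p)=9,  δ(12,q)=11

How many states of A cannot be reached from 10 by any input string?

2

Starting at 10 and following transitions, the reachable set is {2, 3, 4, 5, 6, 7, 9, 10, 11, 12}. That leaves 1, 8 unreachable — 2 in total.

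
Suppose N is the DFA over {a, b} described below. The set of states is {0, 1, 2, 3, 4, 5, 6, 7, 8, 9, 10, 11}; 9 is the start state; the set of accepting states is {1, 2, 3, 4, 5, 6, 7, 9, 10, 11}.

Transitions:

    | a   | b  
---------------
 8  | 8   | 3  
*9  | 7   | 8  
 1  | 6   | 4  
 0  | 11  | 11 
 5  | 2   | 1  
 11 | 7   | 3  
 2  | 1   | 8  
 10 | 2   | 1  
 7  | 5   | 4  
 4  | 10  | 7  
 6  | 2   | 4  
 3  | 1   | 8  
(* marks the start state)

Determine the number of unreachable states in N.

2

Starting at 9 and following transitions, the reachable set is {1, 2, 3, 4, 5, 6, 7, 8, 9, 10}. That leaves 0, 11 unreachable — 2 in total.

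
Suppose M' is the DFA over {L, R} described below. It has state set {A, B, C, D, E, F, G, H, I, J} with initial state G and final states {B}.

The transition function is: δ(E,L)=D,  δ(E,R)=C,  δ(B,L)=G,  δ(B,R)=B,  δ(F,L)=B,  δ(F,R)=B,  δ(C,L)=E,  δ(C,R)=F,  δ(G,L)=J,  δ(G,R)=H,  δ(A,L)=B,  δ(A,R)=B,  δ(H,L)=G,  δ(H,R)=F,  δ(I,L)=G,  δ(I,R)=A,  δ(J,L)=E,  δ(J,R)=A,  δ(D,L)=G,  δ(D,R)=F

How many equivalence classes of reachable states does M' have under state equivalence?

First remove the unreachable states {I}; 9 states remain.
Start with accepting vs non-accepting: {B} | {A,C,D,E,F,G,H,J}.
On input L, block {A,C,D,E,F,G,H,J} splits into {C,D,E,G,H,J} and {A,F}.
Split {C,D,E,G,H,J} by δ(·,R) → {C,D,H,J} and {E,G}.
Stable partition: {B} | {C,D,H,J} | {A,F} | {E,G} — 4 equivalence classes.

4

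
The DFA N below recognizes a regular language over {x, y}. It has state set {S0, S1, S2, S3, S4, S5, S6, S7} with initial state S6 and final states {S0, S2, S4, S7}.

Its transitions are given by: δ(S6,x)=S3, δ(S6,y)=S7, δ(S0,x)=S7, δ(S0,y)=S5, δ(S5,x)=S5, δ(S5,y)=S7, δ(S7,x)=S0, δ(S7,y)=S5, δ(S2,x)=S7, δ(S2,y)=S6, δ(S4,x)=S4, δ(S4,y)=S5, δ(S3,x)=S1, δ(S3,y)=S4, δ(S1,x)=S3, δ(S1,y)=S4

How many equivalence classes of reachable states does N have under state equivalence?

States {S2} cannot be reached from the start state, so discard them.
P0 = {S0,S4,S7} | {S1,S3,S5,S6}.
The partition is now stable with 2 blocks: {S0,S4,S7} | {S1,S3,S5,S6}.

2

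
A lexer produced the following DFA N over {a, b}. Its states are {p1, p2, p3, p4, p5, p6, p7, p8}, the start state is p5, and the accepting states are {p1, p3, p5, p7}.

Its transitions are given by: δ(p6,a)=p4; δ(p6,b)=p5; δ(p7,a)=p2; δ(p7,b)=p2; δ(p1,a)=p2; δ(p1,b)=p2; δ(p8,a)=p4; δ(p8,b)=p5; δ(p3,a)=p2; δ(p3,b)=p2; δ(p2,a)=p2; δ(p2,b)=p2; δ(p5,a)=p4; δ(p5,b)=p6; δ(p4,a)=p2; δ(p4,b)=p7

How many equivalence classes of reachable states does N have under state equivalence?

5

States {p1,p3,p8} cannot be reached from the start state, so discard them.
Initial partition by acceptance: {p5,p7} | {p2,p4,p6}.
Refine {p2,p4,p6} on symbol b: members go to different blocks, giving {p4,p6} and {p2}.
Split {p5,p7} by δ(·,a) → {p5} and {p7}.
Refine {p4,p6} on symbol a: members go to different blocks, giving {p4} and {p6}.
The partition is now stable with 5 blocks: {p5} | {p4} | {p2} | {p7} | {p6}.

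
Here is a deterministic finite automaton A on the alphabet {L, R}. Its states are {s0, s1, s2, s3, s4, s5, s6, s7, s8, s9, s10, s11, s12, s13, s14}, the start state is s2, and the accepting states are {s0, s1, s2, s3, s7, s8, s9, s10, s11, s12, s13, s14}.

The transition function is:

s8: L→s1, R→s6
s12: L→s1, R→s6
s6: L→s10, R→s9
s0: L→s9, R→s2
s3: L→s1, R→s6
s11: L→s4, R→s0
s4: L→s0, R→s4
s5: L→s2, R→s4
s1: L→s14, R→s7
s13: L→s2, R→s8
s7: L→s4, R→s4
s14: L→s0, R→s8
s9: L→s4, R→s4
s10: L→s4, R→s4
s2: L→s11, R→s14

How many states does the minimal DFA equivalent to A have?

Reachable states from the start: {s0,s1,s2,s4,s6,s7,s8,s9,s10,s11,s14}. Unreachable: {s3,s5,s12,s13} — drop them.
Initial partition by acceptance: {s0,s1,s2,s7,s8,s9,s10,s11,s14} | {s4,s6}.
Refine {s0,s1,s2,s7,s8,s9,s10,s11,s14} on symbol L: members go to different blocks, giving {s0,s1,s2,s8,s14} and {s7,s9,s10,s11}.
Split {s0,s1,s2,s8,s14} by δ(·,L) → {s1,s8,s14} and {s0,s2}.
Split {s1,s8,s14} by δ(·,L) → {s1,s8} and {s14}.
Refine {s1,s8} on symbol L: members go to different blocks, giving {s1} and {s8}.
On input L, block {s4,s6} splits into {s4} and {s6}.
Split {s7,s9,s10,s11} by δ(·,R) → {s7,s9,s10} and {s11}.
Split {s0,s2} by δ(·,L) → {s0} and {s2}.
The partition is now stable with 9 blocks: {s1} | {s4} | {s7,s9,s10} | {s0} | {s14} | {s8} | {s6} | {s11} | {s2}.

9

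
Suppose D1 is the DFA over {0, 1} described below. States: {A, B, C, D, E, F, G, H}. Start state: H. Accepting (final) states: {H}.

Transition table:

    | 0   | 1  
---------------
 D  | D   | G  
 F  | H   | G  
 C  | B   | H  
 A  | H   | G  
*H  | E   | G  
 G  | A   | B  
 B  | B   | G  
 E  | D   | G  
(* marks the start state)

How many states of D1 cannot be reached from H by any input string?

BFS from H reaches {A, B, D, E, G, H}; the 2 state(s) C, F are never visited.

2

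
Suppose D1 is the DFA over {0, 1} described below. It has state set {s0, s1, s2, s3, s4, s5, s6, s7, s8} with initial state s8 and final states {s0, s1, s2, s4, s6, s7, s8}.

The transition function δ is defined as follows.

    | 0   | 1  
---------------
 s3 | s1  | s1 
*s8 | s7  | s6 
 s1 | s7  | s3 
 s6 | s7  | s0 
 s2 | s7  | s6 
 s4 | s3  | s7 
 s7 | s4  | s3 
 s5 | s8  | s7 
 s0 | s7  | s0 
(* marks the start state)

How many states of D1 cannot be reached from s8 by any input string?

2

BFS from s8 reaches {s0, s1, s3, s4, s6, s7, s8}; the 2 state(s) s2, s5 are never visited.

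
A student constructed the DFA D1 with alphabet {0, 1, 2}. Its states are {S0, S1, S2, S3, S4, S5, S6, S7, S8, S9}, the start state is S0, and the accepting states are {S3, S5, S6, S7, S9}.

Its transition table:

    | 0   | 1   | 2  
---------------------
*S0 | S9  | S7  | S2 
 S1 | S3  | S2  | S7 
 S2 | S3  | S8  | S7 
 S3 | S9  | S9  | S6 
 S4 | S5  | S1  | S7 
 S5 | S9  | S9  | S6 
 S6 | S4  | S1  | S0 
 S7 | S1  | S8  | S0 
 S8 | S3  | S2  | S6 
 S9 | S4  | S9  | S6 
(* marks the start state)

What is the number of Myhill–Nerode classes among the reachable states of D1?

Initial partition by acceptance: {S3,S5,S6,S7,S9} | {S0,S1,S2,S4,S8}.
On input 0, block {S3,S5,S6,S7,S9} splits into {S6,S7,S9} and {S3,S5}.
Split {S6,S7,S9} by δ(·,1) → {S6,S7} and {S9}.
Refine {S0,S1,S2,S4,S8} on symbol 0: members go to different blocks, giving {S1,S2,S4,S8} and {S0}.
No further refinement is possible. Final partition (5 blocks): {S6,S7} | {S1,S2,S4,S8} | {S3,S5} | {S9} | {S0}.

5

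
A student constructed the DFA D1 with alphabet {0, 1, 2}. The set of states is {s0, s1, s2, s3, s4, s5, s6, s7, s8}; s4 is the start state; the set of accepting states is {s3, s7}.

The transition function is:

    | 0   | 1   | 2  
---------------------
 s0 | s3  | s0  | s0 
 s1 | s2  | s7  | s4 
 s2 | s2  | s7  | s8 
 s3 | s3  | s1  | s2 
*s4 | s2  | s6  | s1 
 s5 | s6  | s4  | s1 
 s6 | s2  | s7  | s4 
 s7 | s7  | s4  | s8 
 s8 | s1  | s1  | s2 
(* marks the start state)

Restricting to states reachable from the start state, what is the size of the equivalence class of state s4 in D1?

First remove the unreachable states {s0,s3,s5}; 6 states remain.
Initial partition by acceptance: {s7} | {s1,s2,s4,s6,s8}.
Split {s1,s2,s4,s6,s8} by δ(·,1) → {s1,s2,s6} and {s4,s8}.
No further refinement is possible. Final partition (3 blocks): {s7} | {s1,s2,s6} | {s4,s8}.
State s4 belongs to the block {s4,s8}, which has 2 states.

2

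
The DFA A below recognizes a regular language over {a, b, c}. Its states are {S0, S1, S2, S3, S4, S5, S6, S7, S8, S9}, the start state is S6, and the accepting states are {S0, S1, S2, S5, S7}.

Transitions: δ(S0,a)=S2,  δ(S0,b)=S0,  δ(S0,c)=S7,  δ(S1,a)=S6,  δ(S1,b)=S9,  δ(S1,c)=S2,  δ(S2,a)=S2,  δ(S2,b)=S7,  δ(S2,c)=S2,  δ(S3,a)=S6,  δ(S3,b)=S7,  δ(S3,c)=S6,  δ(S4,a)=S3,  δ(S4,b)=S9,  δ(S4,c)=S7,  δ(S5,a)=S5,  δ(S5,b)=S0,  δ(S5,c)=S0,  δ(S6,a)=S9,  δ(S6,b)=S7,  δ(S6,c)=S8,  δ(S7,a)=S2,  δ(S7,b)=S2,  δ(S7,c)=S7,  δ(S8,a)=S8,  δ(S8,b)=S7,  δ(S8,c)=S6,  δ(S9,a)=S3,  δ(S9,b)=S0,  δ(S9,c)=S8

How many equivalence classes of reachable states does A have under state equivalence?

Reachable states from the start: {S0,S2,S3,S6,S7,S8,S9}. Unreachable: {S1,S4,S5} — drop them.
Initial partition by acceptance: {S0,S2,S7} | {S3,S6,S8,S9}.
The partition is now stable with 2 blocks: {S0,S2,S7} | {S3,S6,S8,S9}.

2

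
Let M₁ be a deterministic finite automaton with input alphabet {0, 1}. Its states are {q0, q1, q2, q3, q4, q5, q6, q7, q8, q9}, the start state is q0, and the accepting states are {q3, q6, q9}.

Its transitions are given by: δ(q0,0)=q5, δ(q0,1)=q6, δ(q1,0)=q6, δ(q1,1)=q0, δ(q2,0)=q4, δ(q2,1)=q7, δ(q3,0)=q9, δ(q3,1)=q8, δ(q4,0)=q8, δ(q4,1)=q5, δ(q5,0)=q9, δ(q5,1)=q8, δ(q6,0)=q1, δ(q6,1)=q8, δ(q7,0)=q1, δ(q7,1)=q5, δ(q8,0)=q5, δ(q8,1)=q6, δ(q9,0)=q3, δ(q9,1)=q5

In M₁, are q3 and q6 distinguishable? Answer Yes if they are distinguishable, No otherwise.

States {q2,q4,q7} cannot be reached from the start state, so discard them.
Initial partition by acceptance: {q3,q6,q9} | {q0,q1,q5,q8}.
Refine {q3,q6,q9} on symbol 0: members go to different blocks, giving {q3,q9} and {q6}.
On input 0, block {q0,q1,q5,q8} splits into {q0,q8} and {q1} and {q5}.
On input 1, block {q3,q9} splits into {q3} and {q9}.
No further refinement is possible. Final partition (6 blocks): {q3} | {q0,q8} | {q6} | {q1} | {q5} | {q9}.
q3 and q6 end up in different blocks, so they are distinguishable. For instance, the string '0' is accepted from only q3.

Yes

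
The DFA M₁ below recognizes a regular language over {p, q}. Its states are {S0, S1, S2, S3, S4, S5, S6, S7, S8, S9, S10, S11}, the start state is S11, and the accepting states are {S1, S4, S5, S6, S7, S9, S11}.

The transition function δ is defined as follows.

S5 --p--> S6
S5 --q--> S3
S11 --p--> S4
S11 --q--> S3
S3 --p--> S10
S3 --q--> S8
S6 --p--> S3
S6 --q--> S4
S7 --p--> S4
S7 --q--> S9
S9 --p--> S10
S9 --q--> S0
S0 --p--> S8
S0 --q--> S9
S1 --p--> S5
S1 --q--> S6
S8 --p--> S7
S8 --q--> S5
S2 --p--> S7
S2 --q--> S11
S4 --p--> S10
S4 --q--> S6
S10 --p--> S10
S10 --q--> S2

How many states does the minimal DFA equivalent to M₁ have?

Reachable states from the start: {S0,S2,S3,S4,S5,S6,S7,S8,S9,S10,S11}. Unreachable: {S1} — drop them.
P0 = {S4,S5,S6,S7,S9,S11} | {S0,S2,S3,S8,S10}.
Refine {S4,S5,S6,S7,S9,S11} on symbol p: members go to different blocks, giving {S4,S6,S9} and {S5,S7,S11}.
On input q, block {S4,S6,S9} splits into {S4,S6} and {S9}.
Split {S0,S2,S3,S8,S10} by δ(·,p) → {S0,S3,S10} and {S2,S8}.
Refine {S0,S3,S10} on symbol p: members go to different blocks, giving {S3,S10} and {S0}.
Split {S5,S7,S11} by δ(·,q) → {S5,S11} and {S7}.
No further refinement is possible. Final partition (7 blocks): {S4,S6} | {S3,S10} | {S5,S11} | {S9} | {S2,S8} | {S0} | {S7}.

7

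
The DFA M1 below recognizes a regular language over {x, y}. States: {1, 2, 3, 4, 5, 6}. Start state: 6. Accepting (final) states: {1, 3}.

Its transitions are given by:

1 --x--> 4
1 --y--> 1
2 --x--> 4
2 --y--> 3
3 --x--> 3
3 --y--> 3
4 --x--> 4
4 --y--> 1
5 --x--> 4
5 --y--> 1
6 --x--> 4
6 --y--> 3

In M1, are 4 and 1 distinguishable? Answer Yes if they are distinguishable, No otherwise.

Yes

First remove the unreachable states {2,5}; 4 states remain.
Initial partition by acceptance: {1,3} | {4,6}.
Split {1,3} by δ(·,x) → {1} and {3}.
On input y, block {4,6} splits into {4} and {6}.
The partition is now stable with 4 blocks: {1} | {4} | {3} | {6}.
4 and 1 end up in different blocks, so they are distinguishable. For instance, the string 'ε' is accepted from only 1.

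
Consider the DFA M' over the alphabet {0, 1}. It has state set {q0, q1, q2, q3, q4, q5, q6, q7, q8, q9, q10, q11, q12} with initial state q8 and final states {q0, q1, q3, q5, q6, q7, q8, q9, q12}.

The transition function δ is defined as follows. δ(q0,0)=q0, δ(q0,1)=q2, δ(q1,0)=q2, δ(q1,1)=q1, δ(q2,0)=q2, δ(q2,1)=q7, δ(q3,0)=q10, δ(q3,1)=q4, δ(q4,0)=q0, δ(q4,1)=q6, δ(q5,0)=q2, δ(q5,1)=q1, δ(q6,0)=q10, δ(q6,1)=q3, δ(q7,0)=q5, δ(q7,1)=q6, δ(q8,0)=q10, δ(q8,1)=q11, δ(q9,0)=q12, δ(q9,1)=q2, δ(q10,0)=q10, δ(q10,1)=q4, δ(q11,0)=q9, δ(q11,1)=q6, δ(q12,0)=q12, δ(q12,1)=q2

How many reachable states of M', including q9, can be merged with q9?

3

Every state is reachable, so we keep all 13.
Start with accepting vs non-accepting: {q0,q1,q3,q5,q6,q7,q8,q9,q12} | {q2,q4,q10,q11}.
On input 0, block {q0,q1,q3,q5,q6,q7,q8,q9,q12} splits into {q1,q3,q5,q6,q8} and {q0,q7,q9,q12}.
On input 1, block {q1,q3,q5,q6,q8} splits into {q1,q5,q6} and {q3,q8}.
Refine {q1,q5,q6} on symbol 1: members go to different blocks, giving {q1,q5} and {q6}.
Refine {q2,q4,q10,q11} on symbol 0: members go to different blocks, giving {q2,q10} and {q4,q11}.
Split {q2,q10} by δ(·,1) → {q2} and {q10}.
Split {q0,q7,q9,q12} by δ(·,0) → {q0,q9,q12} and {q7}.
The partition is now stable with 8 blocks: {q1,q5} | {q2} | {q0,q9,q12} | {q3,q8} | {q6} | {q4,q11} | {q10} | {q7}.
State q9 belongs to the block {q0,q9,q12}, which has 3 states.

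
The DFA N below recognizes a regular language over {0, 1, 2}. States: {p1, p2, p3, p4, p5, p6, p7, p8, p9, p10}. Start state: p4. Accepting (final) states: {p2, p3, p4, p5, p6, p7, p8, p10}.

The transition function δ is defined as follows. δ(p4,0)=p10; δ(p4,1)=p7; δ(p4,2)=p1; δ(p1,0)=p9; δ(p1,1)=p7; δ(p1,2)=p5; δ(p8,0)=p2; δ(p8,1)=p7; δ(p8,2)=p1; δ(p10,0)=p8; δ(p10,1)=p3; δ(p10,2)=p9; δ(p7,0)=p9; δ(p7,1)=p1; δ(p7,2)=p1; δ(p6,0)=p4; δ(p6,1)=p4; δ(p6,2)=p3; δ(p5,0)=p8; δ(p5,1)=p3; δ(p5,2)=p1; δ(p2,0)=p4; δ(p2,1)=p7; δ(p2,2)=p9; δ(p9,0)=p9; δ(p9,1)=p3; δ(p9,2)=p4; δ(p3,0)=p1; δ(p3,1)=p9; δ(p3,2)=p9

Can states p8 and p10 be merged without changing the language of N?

Yes

Reachable states from the start: {p1,p2,p3,p4,p5,p7,p8,p9,p10}. Unreachable: {p6} — drop them.
Initial partition by acceptance: {p2,p3,p4,p5,p7,p8,p10} | {p1,p9}.
On input 0, block {p2,p3,p4,p5,p7,p8,p10} splits into {p2,p4,p5,p8,p10} and {p3,p7}.
Stable partition: {p2,p4,p5,p8,p10} | {p1,p9} | {p3,p7} — 3 equivalence classes.
p8 and p10 lie in the same block of the stable partition, so they are equivalent — no string distinguishes them.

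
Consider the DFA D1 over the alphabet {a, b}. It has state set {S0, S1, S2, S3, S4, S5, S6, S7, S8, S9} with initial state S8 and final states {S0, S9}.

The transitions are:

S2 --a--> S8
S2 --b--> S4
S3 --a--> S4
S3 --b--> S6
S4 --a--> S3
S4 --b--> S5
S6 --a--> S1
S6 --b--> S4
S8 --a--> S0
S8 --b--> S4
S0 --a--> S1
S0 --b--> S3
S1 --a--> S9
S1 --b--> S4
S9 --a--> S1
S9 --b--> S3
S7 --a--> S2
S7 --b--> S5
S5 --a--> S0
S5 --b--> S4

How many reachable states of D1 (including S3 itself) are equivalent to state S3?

States {S2,S7} cannot be reached from the start state, so discard them.
Start with accepting vs non-accepting: {S0,S9} | {S1,S3,S4,S5,S6,S8}.
Split {S1,S3,S4,S5,S6,S8} by δ(·,a) → {S1,S5,S8} and {S3,S4,S6}.
On input a, block {S3,S4,S6} splits into {S3,S4} and {S6}.
On input b, block {S3,S4} splits into {S3} and {S4}.
Stable partition: {S0,S9} | {S1,S5,S8} | {S3} | {S6} | {S4} — 5 equivalence classes.
State S3 belongs to the block {S3}, which has 1 states.

1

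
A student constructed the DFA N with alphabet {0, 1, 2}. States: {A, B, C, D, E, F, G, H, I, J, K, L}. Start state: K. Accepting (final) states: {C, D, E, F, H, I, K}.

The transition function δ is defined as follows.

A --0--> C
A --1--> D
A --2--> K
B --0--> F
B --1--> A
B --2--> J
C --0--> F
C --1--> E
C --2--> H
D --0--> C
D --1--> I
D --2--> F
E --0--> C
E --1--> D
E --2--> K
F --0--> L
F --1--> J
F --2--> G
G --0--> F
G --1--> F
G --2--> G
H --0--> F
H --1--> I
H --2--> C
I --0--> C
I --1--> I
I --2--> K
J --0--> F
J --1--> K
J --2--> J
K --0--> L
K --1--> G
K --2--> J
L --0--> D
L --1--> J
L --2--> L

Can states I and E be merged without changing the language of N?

Yes

Reachable states from the start: {C,D,E,F,G,H,I,J,K,L}. Unreachable: {A,B} — drop them.
Initial partition by acceptance: {C,D,E,F,H,I,K} | {G,J,L}.
Refine {C,D,E,F,H,I,K} on symbol 0: members go to different blocks, giving {C,D,E,H,I} and {F,K}.
Refine {C,D,E,H,I} on symbol 0: members go to different blocks, giving {D,E,I} and {C,H}.
Split {G,J,L} by δ(·,0) → {G,J} and {L}.
No further refinement is possible. Final partition (5 blocks): {D,E,I} | {G,J} | {F,K} | {C,H} | {L}.
I and E lie in the same block of the stable partition, so they are equivalent — no string distinguishes them.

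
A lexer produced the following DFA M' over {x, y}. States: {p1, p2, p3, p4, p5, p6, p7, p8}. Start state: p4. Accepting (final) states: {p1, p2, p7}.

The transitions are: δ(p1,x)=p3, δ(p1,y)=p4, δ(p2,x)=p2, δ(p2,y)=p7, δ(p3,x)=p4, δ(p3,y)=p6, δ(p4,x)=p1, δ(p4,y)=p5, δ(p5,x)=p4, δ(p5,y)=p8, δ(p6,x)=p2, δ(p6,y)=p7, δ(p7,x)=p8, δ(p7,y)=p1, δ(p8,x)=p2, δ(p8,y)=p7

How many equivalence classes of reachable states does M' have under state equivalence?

6

P0 = {p1,p2,p7} | {p3,p4,p5,p6,p8}.
Refine {p1,p2,p7} on symbol x: members go to different blocks, giving {p1,p7} and {p2}.
On input y, block {p1,p7} splits into {p1} and {p7}.
Refine {p3,p4,p5,p6,p8} on symbol x: members go to different blocks, giving {p3,p5} and {p6,p8} and {p4}.
Stable partition: {p1} | {p3,p5} | {p2} | {p7} | {p6,p8} | {p4} — 6 equivalence classes.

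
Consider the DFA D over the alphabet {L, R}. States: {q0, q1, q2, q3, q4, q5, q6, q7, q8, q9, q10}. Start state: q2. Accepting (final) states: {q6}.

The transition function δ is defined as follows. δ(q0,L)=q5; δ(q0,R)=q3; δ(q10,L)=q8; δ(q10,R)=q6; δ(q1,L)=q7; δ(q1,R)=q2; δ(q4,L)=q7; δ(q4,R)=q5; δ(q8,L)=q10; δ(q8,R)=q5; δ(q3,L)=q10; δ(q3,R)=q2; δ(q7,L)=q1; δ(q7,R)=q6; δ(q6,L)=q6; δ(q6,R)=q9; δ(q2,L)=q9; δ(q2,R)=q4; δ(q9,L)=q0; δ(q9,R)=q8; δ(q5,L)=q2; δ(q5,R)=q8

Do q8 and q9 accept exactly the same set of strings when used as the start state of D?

No

Every state is reachable, so we keep all 11.
Start with accepting vs non-accepting: {q6} | {q0,q1,q2,q3,q4,q5,q7,q8,q9,q10}.
On input R, block {q0,q1,q2,q3,q4,q5,q7,q8,q9,q10} splits into {q0,q1,q2,q3,q4,q5,q8,q9} and {q7,q10}.
On input L, block {q0,q1,q2,q3,q4,q5,q8,q9} splits into {q0,q2,q5,q9} and {q1,q3,q4,q8}.
No further refinement is possible. Final partition (4 blocks): {q6} | {q0,q2,q5,q9} | {q7,q10} | {q1,q3,q4,q8}.
q8 and q9 end up in different blocks, so they are distinguishable. For instance, the string 'LR' is accepted from only q8.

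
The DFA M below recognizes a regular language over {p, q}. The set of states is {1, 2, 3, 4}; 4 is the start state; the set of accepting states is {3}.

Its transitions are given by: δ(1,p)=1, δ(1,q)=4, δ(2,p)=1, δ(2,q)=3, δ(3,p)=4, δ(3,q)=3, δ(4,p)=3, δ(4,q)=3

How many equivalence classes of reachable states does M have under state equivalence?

2

Reachable states from the start: {3,4}. Unreachable: {1,2} — drop them.
P0 = {3} | {4}.
The partition is now stable with 2 blocks: {3} | {4}.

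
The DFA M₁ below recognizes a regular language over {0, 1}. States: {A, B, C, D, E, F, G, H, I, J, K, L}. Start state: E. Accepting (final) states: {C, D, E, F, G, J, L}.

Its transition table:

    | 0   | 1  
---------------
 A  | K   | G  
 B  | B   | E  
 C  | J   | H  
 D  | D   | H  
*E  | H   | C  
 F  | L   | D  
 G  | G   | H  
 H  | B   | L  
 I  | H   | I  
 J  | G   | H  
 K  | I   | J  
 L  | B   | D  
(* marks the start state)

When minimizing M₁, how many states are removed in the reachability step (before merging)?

BFS from E reaches {B, C, D, E, G, H, J, L}; the 4 state(s) A, F, I, K are never visited.

4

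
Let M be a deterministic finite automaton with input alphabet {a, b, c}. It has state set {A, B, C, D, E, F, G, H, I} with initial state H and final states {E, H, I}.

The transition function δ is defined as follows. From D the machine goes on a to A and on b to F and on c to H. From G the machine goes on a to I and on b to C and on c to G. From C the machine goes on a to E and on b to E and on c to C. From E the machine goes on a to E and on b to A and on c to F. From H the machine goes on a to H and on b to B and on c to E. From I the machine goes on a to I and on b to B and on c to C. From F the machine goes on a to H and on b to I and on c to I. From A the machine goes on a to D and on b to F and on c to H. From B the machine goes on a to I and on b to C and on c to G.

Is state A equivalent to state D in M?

Yes

All states are reachable from the start state.
P0 = {E,H,I} | {A,B,C,D,F,G}.
Refine {E,H,I} on symbol c: members go to different blocks, giving {E,I} and {H}.
Split {A,B,C,D,F,G} by δ(·,a) → {B,C,G} and {A,D} and {F}.
Refine {E,I} on symbol b: members go to different blocks, giving {E} and {I}.
Refine {B,C,G} on symbol a: members go to different blocks, giving {B,G} and {C}.
No further refinement is possible. Final partition (7 blocks): {E} | {B,G} | {H} | {A,D} | {F} | {I} | {C}.
A and D lie in the same block of the stable partition, so they are equivalent — no string distinguishes them.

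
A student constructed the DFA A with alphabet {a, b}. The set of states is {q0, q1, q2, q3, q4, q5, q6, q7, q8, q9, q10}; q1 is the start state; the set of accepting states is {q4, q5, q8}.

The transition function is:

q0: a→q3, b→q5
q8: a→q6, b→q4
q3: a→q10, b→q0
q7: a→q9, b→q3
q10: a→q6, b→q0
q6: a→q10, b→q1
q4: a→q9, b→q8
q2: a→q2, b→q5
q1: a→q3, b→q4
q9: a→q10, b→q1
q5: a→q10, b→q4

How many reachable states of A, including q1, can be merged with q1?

2

Reachable states from the start: {q0,q1,q3,q4,q5,q6,q8,q9,q10}. Unreachable: {q2,q7} — drop them.
P0 = {q4,q5,q8} | {q0,q1,q3,q6,q9,q10}.
Split {q0,q1,q3,q6,q9,q10} by δ(·,b) → {q3,q6,q9,q10} and {q0,q1}.
The partition is now stable with 3 blocks: {q4,q5,q8} | {q3,q6,q9,q10} | {q0,q1}.
State q1 belongs to the block {q0,q1}, which has 2 states.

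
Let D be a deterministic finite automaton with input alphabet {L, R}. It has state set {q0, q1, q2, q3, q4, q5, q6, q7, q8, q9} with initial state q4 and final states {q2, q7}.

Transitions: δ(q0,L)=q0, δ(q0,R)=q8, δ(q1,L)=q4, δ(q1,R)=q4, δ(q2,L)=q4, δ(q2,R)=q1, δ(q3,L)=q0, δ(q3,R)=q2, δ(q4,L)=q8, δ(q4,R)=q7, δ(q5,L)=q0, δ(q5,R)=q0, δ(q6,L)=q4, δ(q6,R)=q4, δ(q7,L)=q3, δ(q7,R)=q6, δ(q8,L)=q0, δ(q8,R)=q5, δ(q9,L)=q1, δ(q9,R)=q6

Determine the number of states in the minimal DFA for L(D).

4

Reachable states from the start: {q0,q1,q2,q3,q4,q5,q6,q7,q8}. Unreachable: {q9} — drop them.
Start with accepting vs non-accepting: {q2,q7} | {q0,q1,q3,q4,q5,q6,q8}.
Split {q0,q1,q3,q4,q5,q6,q8} by δ(·,R) → {q0,q1,q5,q6,q8} and {q3,q4}.
Split {q0,q1,q5,q6,q8} by δ(·,L) → {q0,q5,q8} and {q1,q6}.
No further refinement is possible. Final partition (4 blocks): {q2,q7} | {q0,q5,q8} | {q3,q4} | {q1,q6}.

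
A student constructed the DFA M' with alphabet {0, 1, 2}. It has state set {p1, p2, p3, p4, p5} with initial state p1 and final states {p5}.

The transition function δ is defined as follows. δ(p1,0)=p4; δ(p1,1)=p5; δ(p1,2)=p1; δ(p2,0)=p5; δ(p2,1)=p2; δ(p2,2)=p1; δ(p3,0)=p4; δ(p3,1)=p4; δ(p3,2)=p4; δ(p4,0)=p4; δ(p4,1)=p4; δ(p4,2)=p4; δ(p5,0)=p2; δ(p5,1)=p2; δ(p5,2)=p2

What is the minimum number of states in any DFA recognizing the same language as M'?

4

States {p3} cannot be reached from the start state, so discard them.
Initial partition by acceptance: {p5} | {p1,p2,p4}.
On input 0, block {p1,p2,p4} splits into {p1,p4} and {p2}.
On input 1, block {p1,p4} splits into {p1} and {p4}.
The partition is now stable with 4 blocks: {p5} | {p1} | {p2} | {p4}.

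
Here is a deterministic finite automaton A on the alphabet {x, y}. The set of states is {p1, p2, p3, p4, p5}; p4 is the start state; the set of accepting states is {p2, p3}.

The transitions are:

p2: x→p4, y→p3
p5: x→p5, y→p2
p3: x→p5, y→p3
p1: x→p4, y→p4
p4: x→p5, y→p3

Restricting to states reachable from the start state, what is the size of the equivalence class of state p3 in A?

Reachable states from the start: {p2,p3,p4,p5}. Unreachable: {p1} — drop them.
P0 = {p2,p3} | {p4,p5}.
Stable partition: {p2,p3} | {p4,p5} — 2 equivalence classes.
The equivalence class containing p3 is {p2,p3}, of size 2.

2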